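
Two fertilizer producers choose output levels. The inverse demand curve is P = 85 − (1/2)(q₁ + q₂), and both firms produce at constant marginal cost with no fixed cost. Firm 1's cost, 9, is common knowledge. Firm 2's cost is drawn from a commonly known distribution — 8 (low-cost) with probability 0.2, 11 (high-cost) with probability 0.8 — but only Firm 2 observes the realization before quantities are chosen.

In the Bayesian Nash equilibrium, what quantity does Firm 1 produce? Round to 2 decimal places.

Type-c best response for Firm 2: q₂(c) = (85 − c) − q₁/2.
Firm 1 maximizes expected profit; its first-order condition is 85 − q₁ − (1/2)E[q₂] − 9 = 0.
Substituting E[q₂] and solving: E[c₂] = 10.4, so q₁ = (85 − 2·9 + 10.4)/(3/2) = 51.6.

51.60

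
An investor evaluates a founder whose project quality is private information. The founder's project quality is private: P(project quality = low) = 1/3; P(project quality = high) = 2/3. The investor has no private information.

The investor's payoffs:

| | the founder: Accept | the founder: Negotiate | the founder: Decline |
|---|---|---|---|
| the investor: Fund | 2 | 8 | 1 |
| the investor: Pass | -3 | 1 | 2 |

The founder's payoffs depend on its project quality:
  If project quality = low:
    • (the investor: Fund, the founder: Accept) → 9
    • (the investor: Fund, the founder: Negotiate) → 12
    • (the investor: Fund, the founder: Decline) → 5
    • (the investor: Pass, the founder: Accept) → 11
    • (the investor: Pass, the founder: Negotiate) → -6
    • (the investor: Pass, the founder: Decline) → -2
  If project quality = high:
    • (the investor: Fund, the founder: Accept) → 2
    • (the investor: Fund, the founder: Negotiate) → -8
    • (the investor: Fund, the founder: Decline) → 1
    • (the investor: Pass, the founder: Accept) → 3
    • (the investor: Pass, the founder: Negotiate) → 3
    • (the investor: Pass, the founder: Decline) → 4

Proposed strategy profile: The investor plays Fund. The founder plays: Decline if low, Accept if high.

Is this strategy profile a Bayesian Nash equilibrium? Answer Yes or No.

No

A profile is a BNE iff every type of every player is best-responding given beliefs about the other side.
The investor plays Fund: E[Fund] = 1/3·(1) + 2/3·(2) = 5/3; E[Pass] = -4/3. Best-responding. ✓
The founder (project quality low), facing Fund: Accept gives 9, Negotiate gives 12, Decline gives 5. Proposed Decline is not best — profitable deviation exists. ✗
The founder (project quality high), facing Fund: Accept gives 2, Negotiate gives -8, Decline gives 1. Proposed Accept is best. ✓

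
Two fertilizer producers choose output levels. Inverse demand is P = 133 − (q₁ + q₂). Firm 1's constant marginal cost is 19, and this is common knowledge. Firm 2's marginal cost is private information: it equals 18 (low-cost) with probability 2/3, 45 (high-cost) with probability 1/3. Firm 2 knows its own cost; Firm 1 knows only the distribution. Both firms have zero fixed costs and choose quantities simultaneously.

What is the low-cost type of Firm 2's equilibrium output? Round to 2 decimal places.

37.17

Type-c best response for Firm 2: q₂(c) = (133 − c)/2 − q₁/2.
Firm 1 maximizes expected profit; its first-order condition is 133 − 2q₁ − E[q₂] − 19 = 0.
Substituting E[q₂] and solving: E[c₂] = 27, so q₁ = (133 − 2·19 + 27)/3 = 40.6667.
q₂(low-cost) = (133 − 18 − 40.6667)/2 = 37.1667.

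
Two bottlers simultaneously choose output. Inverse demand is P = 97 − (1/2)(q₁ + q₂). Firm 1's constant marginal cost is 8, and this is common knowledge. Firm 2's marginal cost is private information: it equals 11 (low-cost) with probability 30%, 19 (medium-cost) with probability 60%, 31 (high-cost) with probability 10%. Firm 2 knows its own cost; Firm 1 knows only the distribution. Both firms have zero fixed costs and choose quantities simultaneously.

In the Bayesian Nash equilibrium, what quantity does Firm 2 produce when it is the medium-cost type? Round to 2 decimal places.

45.07

Type-c best response for Firm 2: q₂(c) = (97 − c) − q₁/2.
Firm 1 maximizes expected profit; its first-order condition is 97 − q₁ − (1/2)E[q₂] − 8 = 0.
Substituting E[q₂] and solving: E[c₂] = 17.8, so q₁ = (97 − 2·8 + 17.8)/(3/2) = 65.8667.
q₂(medium-cost) = (97 − 19 − (1/2)·65.8667) = 45.0667.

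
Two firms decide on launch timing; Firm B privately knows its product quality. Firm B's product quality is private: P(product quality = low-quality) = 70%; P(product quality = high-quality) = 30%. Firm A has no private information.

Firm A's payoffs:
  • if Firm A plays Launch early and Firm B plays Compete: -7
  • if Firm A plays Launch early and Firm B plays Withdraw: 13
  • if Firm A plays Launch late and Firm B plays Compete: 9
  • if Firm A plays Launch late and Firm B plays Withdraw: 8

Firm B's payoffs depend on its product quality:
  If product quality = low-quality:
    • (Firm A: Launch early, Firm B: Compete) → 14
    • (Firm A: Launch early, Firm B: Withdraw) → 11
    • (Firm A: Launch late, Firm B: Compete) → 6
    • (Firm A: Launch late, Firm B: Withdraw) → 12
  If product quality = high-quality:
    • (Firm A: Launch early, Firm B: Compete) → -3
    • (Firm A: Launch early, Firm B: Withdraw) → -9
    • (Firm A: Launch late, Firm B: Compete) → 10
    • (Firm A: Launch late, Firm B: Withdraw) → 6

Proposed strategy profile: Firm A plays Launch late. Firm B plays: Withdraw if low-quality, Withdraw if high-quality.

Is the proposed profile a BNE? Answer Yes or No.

A profile is a BNE iff every type of every player is best-responding given beliefs about the other side.
Firm A plays Launch late: E[Launch late] = 0.7·(8) + 0.3·(8) = 8; E[Launch early] = 13. Not best-responding. ✗
Firm B (product quality low-quality), facing Launch late: Compete gives 6, Withdraw gives 12. Proposed Withdraw is best. ✓
Firm B (product quality high-quality), facing Launch late: Compete gives 10, Withdraw gives 6. Proposed Withdraw is not best — profitable deviation exists. ✗

No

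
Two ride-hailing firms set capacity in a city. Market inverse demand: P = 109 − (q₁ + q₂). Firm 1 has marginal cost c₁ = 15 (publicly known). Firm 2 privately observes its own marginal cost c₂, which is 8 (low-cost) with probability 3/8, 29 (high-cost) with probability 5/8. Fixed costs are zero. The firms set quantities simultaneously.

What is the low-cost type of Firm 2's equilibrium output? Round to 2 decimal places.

33.81

Firm 2 with cost c maximizes (109 − (q₁+q₂) − c)·q₂, giving q₂(c) = (109 − c − q₁)/2.
E[c₂] = 3/8·8 + 5/8·29 = 21.125
Firm 1's FOC against E[q₂] yields q₁ = (109 − 2·15 + E[c₂])/3 = (109 − 30 + 21.125)/3 = 33.375.
q₂(low-cost) = (109 − 8 − 33.375)/2 = 33.8125.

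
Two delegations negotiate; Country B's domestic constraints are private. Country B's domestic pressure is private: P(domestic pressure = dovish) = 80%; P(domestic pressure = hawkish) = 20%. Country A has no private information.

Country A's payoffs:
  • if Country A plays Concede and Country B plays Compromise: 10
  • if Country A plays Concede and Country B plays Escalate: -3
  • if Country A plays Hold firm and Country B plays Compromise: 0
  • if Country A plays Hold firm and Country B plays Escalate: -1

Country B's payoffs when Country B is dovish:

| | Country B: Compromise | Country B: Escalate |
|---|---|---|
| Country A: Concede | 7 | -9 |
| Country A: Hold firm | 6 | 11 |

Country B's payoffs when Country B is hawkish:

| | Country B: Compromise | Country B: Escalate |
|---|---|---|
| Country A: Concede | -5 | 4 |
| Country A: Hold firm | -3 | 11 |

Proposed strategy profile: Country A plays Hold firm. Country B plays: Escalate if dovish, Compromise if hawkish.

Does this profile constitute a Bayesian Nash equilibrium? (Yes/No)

Country A plays Hold firm: E[Hold firm] = 0.8·(-1) + 0.2·(0) = -0.8; E[Concede] = -0.4. Not best-responding. ✗
Country B (domestic pressure dovish), facing Hold firm: Compromise gives 6, Escalate gives 11. Proposed Escalate is best. ✓
Country B (domestic pressure hawkish), facing Hold firm: Compromise gives -3, Escalate gives 11. Proposed Compromise is not best — profitable deviation exists. ✗

No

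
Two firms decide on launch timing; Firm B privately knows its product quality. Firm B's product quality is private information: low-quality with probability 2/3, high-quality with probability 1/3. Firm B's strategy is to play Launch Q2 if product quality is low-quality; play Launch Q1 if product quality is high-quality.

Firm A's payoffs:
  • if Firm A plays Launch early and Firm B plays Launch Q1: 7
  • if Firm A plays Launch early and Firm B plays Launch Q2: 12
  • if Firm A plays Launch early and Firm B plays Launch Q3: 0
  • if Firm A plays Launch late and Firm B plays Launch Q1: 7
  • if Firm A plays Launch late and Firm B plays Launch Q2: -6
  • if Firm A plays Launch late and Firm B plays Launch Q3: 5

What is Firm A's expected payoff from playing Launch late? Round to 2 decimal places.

-1.67

E[Launch late] = 2/3·(-6) + 1/3·7 = (-4) + 7/3 = -5/3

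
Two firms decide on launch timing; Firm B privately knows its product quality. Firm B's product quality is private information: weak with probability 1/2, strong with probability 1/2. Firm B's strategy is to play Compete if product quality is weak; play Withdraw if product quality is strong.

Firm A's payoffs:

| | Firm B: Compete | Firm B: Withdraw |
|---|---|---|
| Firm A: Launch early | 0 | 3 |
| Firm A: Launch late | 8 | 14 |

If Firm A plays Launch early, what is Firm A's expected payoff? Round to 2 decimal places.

1.50

E[Launch early] = 1/2·0 + 1/2·3 = 0 + 3/2 = 3/2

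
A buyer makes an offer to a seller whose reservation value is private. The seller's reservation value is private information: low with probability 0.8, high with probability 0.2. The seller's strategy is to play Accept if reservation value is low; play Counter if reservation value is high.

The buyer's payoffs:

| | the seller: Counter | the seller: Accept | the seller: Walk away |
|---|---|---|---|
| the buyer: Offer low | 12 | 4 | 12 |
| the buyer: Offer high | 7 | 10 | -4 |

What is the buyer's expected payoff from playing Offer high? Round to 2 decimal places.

9.40

E[Offer high] = 0.8·10 + 0.2·7 = 8 + 1.4 = 9.4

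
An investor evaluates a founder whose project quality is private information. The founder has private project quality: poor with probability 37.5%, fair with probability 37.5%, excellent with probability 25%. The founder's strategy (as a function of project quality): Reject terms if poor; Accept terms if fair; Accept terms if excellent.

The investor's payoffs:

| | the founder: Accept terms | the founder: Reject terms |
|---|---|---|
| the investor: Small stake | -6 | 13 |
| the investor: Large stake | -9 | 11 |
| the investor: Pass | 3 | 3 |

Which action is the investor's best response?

E[Small stake] = 0.375·(13) + 0.375·(-6) + 0.25·(-6) = 1.125
E[Large stake] = 0.375·(11) + 0.375·(-9) + 0.25·(-9) = -1.5
E[Pass] = 0.375·(3) + 0.375·(3) + 0.25·(3) = 3
Best response: Pass (3 is the largest).

Pass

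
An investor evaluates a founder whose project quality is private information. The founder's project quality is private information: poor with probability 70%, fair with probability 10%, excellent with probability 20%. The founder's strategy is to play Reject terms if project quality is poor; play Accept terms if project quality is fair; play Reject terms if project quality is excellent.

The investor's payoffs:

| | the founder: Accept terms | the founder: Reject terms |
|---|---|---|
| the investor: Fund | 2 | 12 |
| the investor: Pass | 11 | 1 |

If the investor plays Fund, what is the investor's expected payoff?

11

E[Fund] = 0.7·12 + 0.1·2 + 0.2·12 = 8.4 + 0.2 + 2.4 = 11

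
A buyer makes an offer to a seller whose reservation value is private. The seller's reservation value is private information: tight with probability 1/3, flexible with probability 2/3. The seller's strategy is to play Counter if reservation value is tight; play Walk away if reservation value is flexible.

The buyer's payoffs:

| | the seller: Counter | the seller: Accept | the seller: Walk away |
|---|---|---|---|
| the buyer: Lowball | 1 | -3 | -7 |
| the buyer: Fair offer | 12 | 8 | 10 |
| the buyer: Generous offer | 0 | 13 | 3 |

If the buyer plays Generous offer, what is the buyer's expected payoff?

2

Take the expectation over the seller's reservation value, weighting each type's action by its prior probability.
E[Generous offer] = 1/3·0 + 2/3·3 = 0 + 2 = 2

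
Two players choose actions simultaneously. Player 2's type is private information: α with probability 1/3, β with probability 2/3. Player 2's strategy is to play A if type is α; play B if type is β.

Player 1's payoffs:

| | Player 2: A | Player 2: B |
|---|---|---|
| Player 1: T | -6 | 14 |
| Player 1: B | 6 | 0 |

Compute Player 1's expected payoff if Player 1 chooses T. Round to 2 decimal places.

7.33

E[T] = 1/3·(-6) + 2/3·14 = (-2) + 28/3 = 22/3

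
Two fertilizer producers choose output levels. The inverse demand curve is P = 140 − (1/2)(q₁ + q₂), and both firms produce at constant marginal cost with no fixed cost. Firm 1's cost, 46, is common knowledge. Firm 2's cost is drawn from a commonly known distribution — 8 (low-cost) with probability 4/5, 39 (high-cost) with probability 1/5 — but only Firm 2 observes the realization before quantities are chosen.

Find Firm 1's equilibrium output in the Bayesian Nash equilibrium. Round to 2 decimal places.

Firm 2 with cost c maximizes (140 − (1/2)(q₁+q₂) − c)·q₂, giving q₂(c) = (140 − c − (1/2)q₁).
E[c₂] = 4/5·8 + 1/5·39 = 14.2
Firm 1's FOC against E[q₂] yields q₁ = (140 − 2·46 + E[c₂])/(3/2) = (140 − 92 + 14.2)/(3/2) = 41.4667.

41.47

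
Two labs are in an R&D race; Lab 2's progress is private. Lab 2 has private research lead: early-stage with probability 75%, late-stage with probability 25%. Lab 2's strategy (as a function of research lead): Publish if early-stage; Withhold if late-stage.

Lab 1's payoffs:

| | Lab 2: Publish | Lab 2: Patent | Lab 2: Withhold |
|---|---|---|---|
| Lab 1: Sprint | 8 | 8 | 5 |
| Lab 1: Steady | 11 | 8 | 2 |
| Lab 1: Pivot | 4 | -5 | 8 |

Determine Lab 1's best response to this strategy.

E[Sprint] = 0.75·(8) + 0.25·(5) = 7.25
E[Steady] = 0.75·(11) + 0.25·(2) = 8.75
E[Pivot] = 0.75·(4) + 0.25·(8) = 5
Best response: Steady (8.75 is the largest).

Steady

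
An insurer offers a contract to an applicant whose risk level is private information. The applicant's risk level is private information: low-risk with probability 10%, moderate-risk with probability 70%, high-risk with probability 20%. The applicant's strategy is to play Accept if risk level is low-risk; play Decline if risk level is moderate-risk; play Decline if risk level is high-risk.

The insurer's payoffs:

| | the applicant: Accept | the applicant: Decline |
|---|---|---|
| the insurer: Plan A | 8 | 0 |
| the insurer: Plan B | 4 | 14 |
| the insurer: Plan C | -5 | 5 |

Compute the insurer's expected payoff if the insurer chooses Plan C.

4

E[Plan C] = 0.1·(-5) + 0.7·5 + 0.2·5 = (-0.5) + 3.5 + 1 = 4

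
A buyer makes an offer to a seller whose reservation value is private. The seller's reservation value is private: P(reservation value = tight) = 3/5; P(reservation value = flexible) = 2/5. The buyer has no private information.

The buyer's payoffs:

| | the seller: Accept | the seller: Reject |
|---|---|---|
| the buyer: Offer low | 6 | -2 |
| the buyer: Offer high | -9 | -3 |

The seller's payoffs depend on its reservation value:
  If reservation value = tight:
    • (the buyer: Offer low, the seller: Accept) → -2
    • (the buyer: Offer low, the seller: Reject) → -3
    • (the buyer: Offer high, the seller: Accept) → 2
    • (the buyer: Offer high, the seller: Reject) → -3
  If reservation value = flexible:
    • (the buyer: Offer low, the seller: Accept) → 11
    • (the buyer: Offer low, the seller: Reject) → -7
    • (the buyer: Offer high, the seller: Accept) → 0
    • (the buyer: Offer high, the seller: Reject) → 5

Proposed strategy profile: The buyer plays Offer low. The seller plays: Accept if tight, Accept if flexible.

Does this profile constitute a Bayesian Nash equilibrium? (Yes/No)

The buyer plays Offer low: E[Offer low] = 3/5·(6) + 2/5·(6) = 6; E[Offer high] = -9. Best-responding. ✓
The seller (reservation value tight), facing Offer low: Accept gives -2, Reject gives -3. Proposed Accept is best. ✓
The seller (reservation value flexible), facing Offer low: Accept gives 11, Reject gives -7. Proposed Accept is best. ✓

Yes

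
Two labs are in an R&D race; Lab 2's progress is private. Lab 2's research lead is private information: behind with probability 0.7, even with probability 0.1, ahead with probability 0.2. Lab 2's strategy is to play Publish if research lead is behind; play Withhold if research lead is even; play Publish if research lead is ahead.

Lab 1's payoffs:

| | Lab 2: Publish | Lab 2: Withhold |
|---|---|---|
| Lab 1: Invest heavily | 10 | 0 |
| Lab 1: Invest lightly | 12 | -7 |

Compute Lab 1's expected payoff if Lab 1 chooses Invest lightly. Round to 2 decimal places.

10.10

E[Invest lightly] = 0.7·12 + 0.1·(-7) + 0.2·12 = 8.4 + (-0.7) + 2.4 = 10.1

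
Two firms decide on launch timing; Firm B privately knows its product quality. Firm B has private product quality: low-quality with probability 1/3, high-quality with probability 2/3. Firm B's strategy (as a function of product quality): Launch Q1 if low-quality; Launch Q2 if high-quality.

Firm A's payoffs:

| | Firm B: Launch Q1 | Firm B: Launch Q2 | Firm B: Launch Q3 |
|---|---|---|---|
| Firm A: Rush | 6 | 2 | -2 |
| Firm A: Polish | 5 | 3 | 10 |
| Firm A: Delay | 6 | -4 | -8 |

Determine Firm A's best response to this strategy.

Compute Firm A's expected payoff for each action, taking the expectation over Firm B's type.
E[Rush] = 1/3·(6) + 2/3·(2) = 10/3
E[Polish] = 1/3·(5) + 2/3·(3) = 11/3
E[Delay] = 1/3·(6) + 2/3·(-4) = -2/3
Best response: Polish (11/3 is the largest).

Polish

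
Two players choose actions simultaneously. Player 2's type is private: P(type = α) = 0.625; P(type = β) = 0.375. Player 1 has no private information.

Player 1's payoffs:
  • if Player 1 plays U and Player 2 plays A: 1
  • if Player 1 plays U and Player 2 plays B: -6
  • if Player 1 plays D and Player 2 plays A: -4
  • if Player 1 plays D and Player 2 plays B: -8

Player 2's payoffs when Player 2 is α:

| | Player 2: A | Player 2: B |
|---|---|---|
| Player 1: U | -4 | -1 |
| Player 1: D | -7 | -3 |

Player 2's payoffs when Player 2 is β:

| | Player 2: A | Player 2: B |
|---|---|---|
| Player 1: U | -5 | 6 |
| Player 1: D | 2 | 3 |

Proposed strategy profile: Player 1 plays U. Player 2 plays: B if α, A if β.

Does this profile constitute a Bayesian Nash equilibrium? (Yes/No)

Player 1 plays U: E[U] = 0.625·(-6) + 0.375·(1) = -3.375; E[D] = -6.5. Best-responding. ✓
Player 2 (type α), facing U: A gives -4, B gives -1. Proposed B is best. ✓
Player 2 (type β), facing U: A gives -5, B gives 6. Proposed A is not best — profitable deviation exists. ✗

No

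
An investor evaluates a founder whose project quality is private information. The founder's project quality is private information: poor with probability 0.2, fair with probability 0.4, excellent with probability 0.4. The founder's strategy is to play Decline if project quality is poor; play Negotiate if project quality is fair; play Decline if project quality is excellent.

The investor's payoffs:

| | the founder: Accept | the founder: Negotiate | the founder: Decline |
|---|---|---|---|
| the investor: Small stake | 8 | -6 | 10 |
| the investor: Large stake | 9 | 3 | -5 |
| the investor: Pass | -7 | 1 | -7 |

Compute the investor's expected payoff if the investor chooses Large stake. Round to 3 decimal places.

-1.800

E[Large stake] = 0.2·(-5) + 0.4·3 + 0.4·(-5) = (-1) + 1.2 + (-2) = -1.8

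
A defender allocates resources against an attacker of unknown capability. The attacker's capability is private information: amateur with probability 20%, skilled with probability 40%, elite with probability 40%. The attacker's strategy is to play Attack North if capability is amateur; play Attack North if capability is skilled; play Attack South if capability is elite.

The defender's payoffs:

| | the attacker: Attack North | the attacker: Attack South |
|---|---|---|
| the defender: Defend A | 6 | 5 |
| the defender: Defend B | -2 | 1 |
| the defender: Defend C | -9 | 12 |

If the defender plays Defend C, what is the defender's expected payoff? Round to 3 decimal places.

E[Defend C] = 0.2·(-9) + 0.4·(-9) + 0.4·12 = (-1.8) + (-3.6) + 4.8 = -0.6

-0.600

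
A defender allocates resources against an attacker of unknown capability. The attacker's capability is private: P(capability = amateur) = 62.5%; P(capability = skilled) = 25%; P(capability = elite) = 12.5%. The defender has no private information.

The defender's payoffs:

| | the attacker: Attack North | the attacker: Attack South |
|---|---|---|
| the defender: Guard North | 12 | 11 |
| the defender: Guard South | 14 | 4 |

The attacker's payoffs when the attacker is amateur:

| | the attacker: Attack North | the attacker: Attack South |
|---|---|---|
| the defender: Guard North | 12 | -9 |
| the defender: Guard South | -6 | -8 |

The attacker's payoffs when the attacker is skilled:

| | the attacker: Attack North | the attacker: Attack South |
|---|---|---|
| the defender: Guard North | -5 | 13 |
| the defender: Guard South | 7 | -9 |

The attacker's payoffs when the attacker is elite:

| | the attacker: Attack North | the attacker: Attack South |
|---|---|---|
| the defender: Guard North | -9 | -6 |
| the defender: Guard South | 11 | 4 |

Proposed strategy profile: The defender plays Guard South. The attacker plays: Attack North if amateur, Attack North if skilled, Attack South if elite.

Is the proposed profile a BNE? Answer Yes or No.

No

The defender plays Guard South: E[Guard South] = 0.625·(14) + 0.25·(14) + 0.125·(4) = 12.75; E[Guard North] = 11.875. Best-responding. ✓
The attacker (capability amateur), facing Guard South: Attack North gives -6, Attack South gives -8. Proposed Attack North is best. ✓
The attacker (capability skilled), facing Guard South: Attack North gives 7, Attack South gives -9. Proposed Attack North is best. ✓
The attacker (capability elite), facing Guard South: Attack North gives 11, Attack South gives 4. Proposed Attack South is not best — profitable deviation exists. ✗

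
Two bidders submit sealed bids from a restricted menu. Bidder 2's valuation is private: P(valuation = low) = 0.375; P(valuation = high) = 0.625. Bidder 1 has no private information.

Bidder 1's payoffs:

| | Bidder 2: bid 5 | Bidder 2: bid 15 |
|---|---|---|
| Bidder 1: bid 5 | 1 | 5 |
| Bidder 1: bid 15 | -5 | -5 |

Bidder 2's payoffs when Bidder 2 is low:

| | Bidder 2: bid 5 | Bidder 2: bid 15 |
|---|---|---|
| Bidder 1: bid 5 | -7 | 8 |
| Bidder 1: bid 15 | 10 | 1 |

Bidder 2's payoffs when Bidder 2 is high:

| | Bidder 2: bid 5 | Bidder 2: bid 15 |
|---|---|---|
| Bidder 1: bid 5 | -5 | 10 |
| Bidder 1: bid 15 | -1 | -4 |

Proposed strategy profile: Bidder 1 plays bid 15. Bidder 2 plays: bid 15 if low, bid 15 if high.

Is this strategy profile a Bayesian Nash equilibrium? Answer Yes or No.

Bidder 1 plays bid 15: E[bid 15] = 0.375·(-5) + 0.625·(-5) = -5; E[bid 5] = 5. Not best-responding. ✗
Bidder 2 (valuation low), facing bid 15: bid 5 gives 10, bid 15 gives 1. Proposed bid 15 is not best — profitable deviation exists. ✗
Bidder 2 (valuation high), facing bid 15: bid 5 gives -1, bid 15 gives -4. Proposed bid 15 is not best — profitable deviation exists. ✗

No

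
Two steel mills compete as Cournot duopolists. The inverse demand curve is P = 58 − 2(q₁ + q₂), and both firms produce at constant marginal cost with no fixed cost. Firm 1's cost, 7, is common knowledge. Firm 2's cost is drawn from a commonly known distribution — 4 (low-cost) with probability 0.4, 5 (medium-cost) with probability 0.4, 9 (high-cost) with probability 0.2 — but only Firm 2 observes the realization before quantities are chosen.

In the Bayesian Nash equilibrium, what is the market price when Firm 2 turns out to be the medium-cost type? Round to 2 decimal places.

Type-c best response for Firm 2: q₂(c) = (58 − c)/4 − q₁/2.
Firm 1 maximizes expected profit; its first-order condition is 58 − 4q₁ − 2E[q₂] − 7 = 0.
Substituting E[q₂] and solving: E[c₂] = 5.4, so q₁ = (58 − 2·7 + 5.4)/6 = 8.23333.
q₂(medium-cost) = 9.13333, so P = 58 − 2·(8.23333 + 9.13333) = 23.2667.

23.27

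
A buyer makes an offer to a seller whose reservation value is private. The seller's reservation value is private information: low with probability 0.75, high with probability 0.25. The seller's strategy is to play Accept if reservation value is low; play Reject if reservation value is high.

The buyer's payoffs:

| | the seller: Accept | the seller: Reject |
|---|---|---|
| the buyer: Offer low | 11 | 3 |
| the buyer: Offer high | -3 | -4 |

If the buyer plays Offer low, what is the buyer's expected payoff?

9

E[Offer low] = 0.75·11 + 0.25·3 = 8.25 + 0.75 = 9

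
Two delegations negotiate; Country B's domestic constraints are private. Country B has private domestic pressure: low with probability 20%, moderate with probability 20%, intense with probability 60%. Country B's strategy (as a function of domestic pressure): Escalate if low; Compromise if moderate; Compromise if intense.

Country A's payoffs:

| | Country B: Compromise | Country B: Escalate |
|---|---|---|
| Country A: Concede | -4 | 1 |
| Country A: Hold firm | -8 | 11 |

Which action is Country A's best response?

Concede

Compute Country A's expected payoff for each action, taking the expectation over Country B's type.
E[Concede] = 0.2·(1) + 0.2·(-4) + 0.6·(-4) = -3
E[Hold firm] = 0.2·(11) + 0.2·(-8) + 0.6·(-8) = -4.2
Best response: Concede (-3 is the largest).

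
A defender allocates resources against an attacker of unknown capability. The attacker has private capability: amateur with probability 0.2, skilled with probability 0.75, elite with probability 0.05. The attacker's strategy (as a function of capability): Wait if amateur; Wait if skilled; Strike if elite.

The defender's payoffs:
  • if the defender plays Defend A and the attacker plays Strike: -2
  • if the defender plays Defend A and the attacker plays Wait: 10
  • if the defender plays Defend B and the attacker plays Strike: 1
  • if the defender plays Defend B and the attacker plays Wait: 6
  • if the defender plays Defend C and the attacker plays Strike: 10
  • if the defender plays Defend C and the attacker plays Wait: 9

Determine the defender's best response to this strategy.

Compute the defender's expected payoff for each action, taking the expectation over the attacker's type.
E[Defend A] = 0.2·(10) + 0.75·(10) + 0.05·(-2) = 9.4
E[Defend B] = 0.2·(6) + 0.75·(6) + 0.05·(1) = 5.75
E[Defend C] = 0.2·(9) + 0.75·(9) + 0.05·(10) = 9.05
Best response: Defend A (9.4 is the largest).

Defend A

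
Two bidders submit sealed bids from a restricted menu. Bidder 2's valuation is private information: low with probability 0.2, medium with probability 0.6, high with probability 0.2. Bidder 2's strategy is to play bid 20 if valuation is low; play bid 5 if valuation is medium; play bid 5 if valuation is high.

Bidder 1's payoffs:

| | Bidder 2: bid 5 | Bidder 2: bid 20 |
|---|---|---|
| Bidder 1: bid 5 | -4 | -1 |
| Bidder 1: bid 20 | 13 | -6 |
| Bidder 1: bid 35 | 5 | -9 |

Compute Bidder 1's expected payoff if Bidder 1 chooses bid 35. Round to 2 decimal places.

2.20

E[bid 35] = 0.2·(-9) + 0.6·5 + 0.2·5 = (-1.8) + 3 + 1 = 2.2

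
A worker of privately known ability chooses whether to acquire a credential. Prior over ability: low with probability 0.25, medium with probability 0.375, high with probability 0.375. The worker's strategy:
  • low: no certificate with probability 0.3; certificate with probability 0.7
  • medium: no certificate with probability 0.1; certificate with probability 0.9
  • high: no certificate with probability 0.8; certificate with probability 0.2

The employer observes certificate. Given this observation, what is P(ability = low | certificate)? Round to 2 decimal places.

Apply Bayes' rule using the sender's strategy as the likelihood.
P(certificate) = 0.25·0.7 + 0.375·0.9 + 0.375·0.2 = 0.5875
P(low | certificate) = (0.25·0.7) / 0.5875 = 0.175 / 0.5875 = 0.297872

0.30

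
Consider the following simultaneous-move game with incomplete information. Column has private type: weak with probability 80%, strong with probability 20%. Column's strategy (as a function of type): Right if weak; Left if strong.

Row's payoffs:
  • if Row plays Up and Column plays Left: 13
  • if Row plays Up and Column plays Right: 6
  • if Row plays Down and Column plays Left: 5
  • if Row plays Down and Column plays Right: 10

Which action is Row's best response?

Down

E[Up] = 0.8·(6) + 0.2·(13) = 7.4
E[Down] = 0.8·(10) + 0.2·(5) = 9
Best response: Down (9 is the largest).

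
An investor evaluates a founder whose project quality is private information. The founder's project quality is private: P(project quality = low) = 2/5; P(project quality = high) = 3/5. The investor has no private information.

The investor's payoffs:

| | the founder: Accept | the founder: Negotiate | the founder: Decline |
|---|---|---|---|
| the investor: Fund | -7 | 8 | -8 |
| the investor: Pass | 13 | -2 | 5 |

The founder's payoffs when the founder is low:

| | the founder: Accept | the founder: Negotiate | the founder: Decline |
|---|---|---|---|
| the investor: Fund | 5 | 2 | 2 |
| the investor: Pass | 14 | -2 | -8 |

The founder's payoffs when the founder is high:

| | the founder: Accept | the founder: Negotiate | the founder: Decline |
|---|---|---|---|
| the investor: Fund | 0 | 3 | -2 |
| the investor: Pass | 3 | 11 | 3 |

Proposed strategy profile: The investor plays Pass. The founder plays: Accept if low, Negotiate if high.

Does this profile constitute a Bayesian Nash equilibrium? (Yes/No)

A profile is a BNE iff every type of every player is best-responding given beliefs about the other side.
The investor plays Pass: E[Pass] = 2/5·(13) + 3/5·(-2) = 4; E[Fund] = 2. Best-responding. ✓
The founder (project quality low), facing Pass: Accept gives 14, Negotiate gives -2, Decline gives -8. Proposed Accept is best. ✓
The founder (project quality high), facing Pass: Accept gives 3, Negotiate gives 11, Decline gives 3. Proposed Negotiate is best. ✓

Yes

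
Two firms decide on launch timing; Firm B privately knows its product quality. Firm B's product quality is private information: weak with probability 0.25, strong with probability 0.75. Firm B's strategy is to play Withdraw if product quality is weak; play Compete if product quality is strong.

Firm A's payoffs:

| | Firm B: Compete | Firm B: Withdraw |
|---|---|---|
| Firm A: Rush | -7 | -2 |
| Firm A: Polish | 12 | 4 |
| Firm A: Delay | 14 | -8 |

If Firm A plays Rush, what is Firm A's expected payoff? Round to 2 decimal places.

E[Rush] = 0.25·(-2) + 0.75·(-7) = (-0.5) + (-5.25) = -5.75

-5.75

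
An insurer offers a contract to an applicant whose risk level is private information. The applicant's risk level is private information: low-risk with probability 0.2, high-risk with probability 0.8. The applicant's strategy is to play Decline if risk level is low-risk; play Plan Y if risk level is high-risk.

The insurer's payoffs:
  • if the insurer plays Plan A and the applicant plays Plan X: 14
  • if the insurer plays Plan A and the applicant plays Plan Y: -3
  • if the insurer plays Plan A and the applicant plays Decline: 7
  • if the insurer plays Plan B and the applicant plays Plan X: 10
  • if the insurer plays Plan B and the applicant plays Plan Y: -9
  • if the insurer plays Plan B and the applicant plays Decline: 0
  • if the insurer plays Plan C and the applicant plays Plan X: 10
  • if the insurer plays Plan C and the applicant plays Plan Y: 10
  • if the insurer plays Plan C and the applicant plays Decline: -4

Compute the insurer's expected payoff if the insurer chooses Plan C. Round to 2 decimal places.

7.20

E[Plan C] = 0.2·(-4) + 0.8·10 = (-0.8) + 8 = 7.2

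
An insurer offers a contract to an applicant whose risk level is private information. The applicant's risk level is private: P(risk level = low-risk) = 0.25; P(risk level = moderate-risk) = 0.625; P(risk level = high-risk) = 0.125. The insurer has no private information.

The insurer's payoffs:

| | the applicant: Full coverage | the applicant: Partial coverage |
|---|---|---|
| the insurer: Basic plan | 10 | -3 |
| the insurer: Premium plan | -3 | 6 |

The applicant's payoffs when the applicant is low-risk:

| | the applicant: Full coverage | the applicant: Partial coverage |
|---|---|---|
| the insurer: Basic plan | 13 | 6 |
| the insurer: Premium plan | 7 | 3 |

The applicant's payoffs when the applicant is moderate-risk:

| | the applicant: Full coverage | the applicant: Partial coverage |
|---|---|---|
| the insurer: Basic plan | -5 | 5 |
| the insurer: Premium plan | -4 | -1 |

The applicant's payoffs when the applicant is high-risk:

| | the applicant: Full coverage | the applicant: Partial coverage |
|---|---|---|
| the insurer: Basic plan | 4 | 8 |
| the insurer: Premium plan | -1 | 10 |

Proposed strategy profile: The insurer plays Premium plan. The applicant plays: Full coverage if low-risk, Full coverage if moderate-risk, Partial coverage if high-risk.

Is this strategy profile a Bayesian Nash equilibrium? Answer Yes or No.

No

The insurer plays Premium plan: E[Premium plan] = 0.25·(-3) + 0.625·(-3) + 0.125·(6) = -1.875; E[Basic plan] = 8.375. Not best-responding. ✗
The applicant (risk level low-risk), facing Premium plan: Full coverage gives 7, Partial coverage gives 3. Proposed Full coverage is best. ✓
The applicant (risk level moderate-risk), facing Premium plan: Full coverage gives -4, Partial coverage gives -1. Proposed Full coverage is not best — profitable deviation exists. ✗
The applicant (risk level high-risk), facing Premium plan: Full coverage gives -1, Partial coverage gives 10. Proposed Partial coverage is best. ✓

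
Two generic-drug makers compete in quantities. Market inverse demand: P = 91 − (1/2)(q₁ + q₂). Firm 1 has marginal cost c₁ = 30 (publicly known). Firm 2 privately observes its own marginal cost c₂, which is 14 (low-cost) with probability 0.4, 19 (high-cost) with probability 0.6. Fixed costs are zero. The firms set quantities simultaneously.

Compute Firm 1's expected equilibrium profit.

512

Type-c best response for Firm 2: q₂(c) = (91 − c) − q₁/2.
Firm 1 maximizes expected profit; its first-order condition is 91 − q₁ − (1/2)E[q₂] − 30 = 0.
Substituting E[q₂] and solving: E[c₂] = 17, so q₁ = (91 − 2·30 + 17)/(3/2) = 32.
E[P] = 91 − (1/2)·(q₁ + E[q₂]) = 46; Firm 1's expected profit = (E[P] − 30)·q₁ = (46 − 30)·32 = 512.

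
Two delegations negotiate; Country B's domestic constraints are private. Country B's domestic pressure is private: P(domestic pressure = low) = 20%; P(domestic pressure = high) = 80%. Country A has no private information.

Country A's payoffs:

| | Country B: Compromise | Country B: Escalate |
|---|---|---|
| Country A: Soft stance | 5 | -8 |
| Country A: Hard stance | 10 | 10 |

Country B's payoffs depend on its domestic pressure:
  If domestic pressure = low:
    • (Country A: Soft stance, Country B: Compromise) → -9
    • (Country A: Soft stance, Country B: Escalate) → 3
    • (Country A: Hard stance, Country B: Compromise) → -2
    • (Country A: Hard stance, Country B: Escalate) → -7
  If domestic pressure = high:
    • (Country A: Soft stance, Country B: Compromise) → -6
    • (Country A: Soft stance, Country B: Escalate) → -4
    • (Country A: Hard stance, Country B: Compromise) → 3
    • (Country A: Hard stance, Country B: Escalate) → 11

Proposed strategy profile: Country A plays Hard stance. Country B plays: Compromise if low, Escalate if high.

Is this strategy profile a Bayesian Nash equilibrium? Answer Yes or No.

Yes

A profile is a BNE iff every type of every player is best-responding given beliefs about the other side.
Country A plays Hard stance: E[Hard stance] = 0.2·(10) + 0.8·(10) = 10; E[Soft stance] = -5.4. Best-responding. ✓
Country B (domestic pressure low), facing Hard stance: Compromise gives -2, Escalate gives -7. Proposed Compromise is best. ✓
Country B (domestic pressure high), facing Hard stance: Compromise gives 3, Escalate gives 11. Proposed Escalate is best. ✓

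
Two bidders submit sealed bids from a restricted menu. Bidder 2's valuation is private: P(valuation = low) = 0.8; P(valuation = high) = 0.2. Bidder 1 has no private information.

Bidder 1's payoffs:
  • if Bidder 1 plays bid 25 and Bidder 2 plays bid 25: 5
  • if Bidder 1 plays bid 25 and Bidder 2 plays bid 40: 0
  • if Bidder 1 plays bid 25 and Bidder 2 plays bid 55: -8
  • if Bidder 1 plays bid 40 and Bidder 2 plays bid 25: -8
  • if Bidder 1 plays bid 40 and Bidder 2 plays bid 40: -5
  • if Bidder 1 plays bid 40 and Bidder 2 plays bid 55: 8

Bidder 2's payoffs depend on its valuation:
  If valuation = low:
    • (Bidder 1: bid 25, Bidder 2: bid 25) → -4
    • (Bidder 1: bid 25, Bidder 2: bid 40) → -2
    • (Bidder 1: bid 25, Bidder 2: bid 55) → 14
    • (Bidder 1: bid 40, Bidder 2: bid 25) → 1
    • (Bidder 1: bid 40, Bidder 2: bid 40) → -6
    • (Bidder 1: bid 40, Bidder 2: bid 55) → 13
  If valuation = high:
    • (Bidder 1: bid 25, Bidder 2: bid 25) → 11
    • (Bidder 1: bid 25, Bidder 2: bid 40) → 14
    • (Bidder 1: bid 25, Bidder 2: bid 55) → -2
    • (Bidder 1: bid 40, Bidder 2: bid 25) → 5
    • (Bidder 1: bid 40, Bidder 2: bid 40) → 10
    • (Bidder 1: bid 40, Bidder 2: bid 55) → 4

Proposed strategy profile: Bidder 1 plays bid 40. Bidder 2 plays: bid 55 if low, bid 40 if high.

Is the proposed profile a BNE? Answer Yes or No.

Yes

A profile is a BNE iff every type of every player is best-responding given beliefs about the other side.
Bidder 1 plays bid 40: E[bid 40] = 0.8·(8) + 0.2·(-5) = 5.4; E[bid 25] = -6.4. Best-responding. ✓
Bidder 2 (valuation low), facing bid 40: bid 25 gives 1, bid 40 gives -6, bid 55 gives 13. Proposed bid 55 is best. ✓
Bidder 2 (valuation high), facing bid 40: bid 25 gives 5, bid 40 gives 10, bid 55 gives 4. Proposed bid 40 is best. ✓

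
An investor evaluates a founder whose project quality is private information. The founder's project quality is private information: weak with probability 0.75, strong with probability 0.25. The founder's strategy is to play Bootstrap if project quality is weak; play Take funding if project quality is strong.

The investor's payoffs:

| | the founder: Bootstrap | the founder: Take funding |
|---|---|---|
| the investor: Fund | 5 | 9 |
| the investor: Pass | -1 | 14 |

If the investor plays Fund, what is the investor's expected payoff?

6

E[Fund] = 0.75·5 + 0.25·9 = 3.75 + 2.25 = 6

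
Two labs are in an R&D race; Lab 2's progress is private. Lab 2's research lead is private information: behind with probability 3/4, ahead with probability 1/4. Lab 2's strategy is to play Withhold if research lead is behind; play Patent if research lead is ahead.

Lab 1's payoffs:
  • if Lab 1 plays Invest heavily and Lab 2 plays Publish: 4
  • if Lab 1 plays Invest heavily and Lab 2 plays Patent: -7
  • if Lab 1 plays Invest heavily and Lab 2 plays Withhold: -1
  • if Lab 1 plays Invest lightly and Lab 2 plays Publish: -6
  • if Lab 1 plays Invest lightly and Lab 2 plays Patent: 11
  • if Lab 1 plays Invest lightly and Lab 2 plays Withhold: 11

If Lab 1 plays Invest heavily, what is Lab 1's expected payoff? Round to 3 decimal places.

Take the expectation over Lab 2's research lead, weighting each type's action by its prior probability.
E[Invest heavily] = 3/4·(-1) + 1/4·(-7) = (-3/4) + (-7/4) = -5/2

-2.500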